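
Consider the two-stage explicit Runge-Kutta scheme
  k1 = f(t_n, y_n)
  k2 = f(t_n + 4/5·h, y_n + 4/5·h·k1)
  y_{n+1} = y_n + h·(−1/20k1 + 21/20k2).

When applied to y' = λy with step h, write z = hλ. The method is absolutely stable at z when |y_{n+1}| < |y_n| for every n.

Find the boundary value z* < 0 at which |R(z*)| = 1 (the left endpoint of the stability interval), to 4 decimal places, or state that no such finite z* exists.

Set f=λy, z=hλ:
  k1=λy_n ⇒ h·k1=z·y_n;  k2=λ(1+4/5z)y_n ⇒ h·k2=z(1+4/5z)y_n
  y_{n+1}/y_n = 1 − 1/20z + 21/20z(1+4/5z) = 1 + z + 21/25z²
  ⇒ R(z) = 1 + z + 21/25z².

Need |R(x)|<1, x<0.
x=-0.83: |R|=0.7487
R=1: x+21/25x²=0 ⇒ x=−25/21=-1.1905; min R=1−1/(4·21/25)=0.7024>−1
Confirm numerically:
  x=-1.116: |R|=0.93018 <1
  x=-0.641: |R|=0.70414 <1
  x=-0.581: |R|=0.70255 <1
  x=-0.491: |R|=0.71151 <1
  x=-1.626: |R|=1.59486 >1
  x=-1.306: |R|=1.12673 >1
So |R|<1 on (-1.1905, 0).

left endpoint -1.1905.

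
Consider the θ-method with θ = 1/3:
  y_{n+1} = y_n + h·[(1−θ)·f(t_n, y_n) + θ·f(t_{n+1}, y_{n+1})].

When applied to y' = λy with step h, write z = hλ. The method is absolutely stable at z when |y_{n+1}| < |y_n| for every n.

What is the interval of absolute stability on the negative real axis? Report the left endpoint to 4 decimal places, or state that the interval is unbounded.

(-6.0000, 0).

Set f=λy, z=hλ:
  y_{n+1} = y_n + z·[2/3·y_n + 1/3·y_{n+1}] ⇒ (1 − 1/3z)y_{n+1} = (1 + 2/3z)y_n
  ⇒ R(z) = (1 + 2/3z)/(1 − 1/3z).

Boundary: |R(x)|=1, x<0.
x=-1.09: |R|=0.2005
R=−1: 1+2/3x = −1+1/3x ⇒ -1/3x=2 ⇒ x=2/(-1/3)=-6.0000
Confirm numerically:
  x=-5.965: |R|=0.99610 <1
  x=-5.905: |R|=0.98933 <1
  x=-3.854: |R|=0.68690 <1
  x=-6.482: |R|=1.05083 >1
  x=-6.386: |R|=1.04113 >1
  x=-6.337: |R|=1.03609 >1
So |R|<1 on (-6.0000, 0).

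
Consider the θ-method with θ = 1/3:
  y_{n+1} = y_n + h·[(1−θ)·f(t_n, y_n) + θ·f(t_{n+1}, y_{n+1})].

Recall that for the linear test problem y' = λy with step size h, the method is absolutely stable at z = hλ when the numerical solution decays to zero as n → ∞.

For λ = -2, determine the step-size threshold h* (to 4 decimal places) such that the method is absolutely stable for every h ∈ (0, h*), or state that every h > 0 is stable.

Test eqn y'=λy, z=hλ:
  y_{n+1} = y_n + z·[2/3·y_n + 1/3·y_{n+1}] ⇒ (1 − 1/3z)y_{n+1} = (1 + 2/3z)y_n
  R(z) = (1 + 2/3z)/(1 − 1/3z).

Solve |R(x)|<1 on ℝ⁻.
x=-1.04: |R|=0.2277
R=−1: 1+2/3x = −1+1/3x ⇒ -1/3x=2 ⇒ x=2/(-1/3)=-6.0000
Confirm numerically:
  x=-4.284: |R|=0.76442 <1
  x=-2.828: |R|=0.45573 <1
  x=-2.625: |R|=0.40000 <1
  x=-6.531: |R|=1.05571 >1
  x=-6.441: |R|=1.04671 >1
Stable set (-6.0000, 0).

(-6.0000,0); λ=-2 ⇒ h* = (6)/2 = 3.0000.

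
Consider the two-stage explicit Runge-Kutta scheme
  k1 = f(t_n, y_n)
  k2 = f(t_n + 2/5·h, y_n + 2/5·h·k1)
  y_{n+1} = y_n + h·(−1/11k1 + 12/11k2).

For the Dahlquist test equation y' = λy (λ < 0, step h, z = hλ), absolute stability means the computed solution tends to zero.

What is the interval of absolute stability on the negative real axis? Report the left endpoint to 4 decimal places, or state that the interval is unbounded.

Set f=λy, z=hλ:
  k1=λy_n ⇒ h·k1=z·y_n;  k2=λ(1+2/5z)y_n ⇒ h·k2=z(1+2/5z)y_n
  y_{n+1}/y_n = 1 − 1/11z + 12/11z(1+2/5z) = 1 + z + 24/55z²
  so R(z) = 1 + z + 24/55z².

Find x<0 with |R(x)|<1.
x=-1.08: |R|=0.4290
R=1: x+24/55x²=0 ⇒ x=−55/24=-2.2917; min R=1−1/(4·24/55)=0.4271>−1
Confirm numerically:
  x=-2.238: |R|=0.94759 <1
  x=-1.834: |R|=0.63373 <1
  x=-1.707: |R|=0.56450 <1
  x=-1.038: |R|=0.43216 <1
  x=-2.566: |R|=1.30717 >1
  x=-2.442: |R|=1.16020 >1
  x=-2.312: |R|=1.02051 >1
Interval (-2.2917, 0).

(-2.2917, 0).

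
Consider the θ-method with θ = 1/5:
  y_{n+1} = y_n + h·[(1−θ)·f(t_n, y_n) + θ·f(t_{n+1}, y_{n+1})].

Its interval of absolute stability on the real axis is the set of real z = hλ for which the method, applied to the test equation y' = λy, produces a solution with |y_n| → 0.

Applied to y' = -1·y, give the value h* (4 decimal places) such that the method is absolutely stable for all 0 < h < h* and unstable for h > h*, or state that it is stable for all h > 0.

(-3.3333,0); λ=-1 ⇒ h* = (10/3)/1 = 3.3333.

Set f=λy, z=hλ:
  y_{n+1} = y_n + z·[4/5·y_n + 1/5·y_{n+1}] ⇒ (1 − 1/5z)y_{n+1} = (1 + 4/5z)y_n
  so R(z) = (1 + 4/5z)/(1 − 1/5z).

Find x<0 with |R(x)|<1.
x=-0.64: |R|=0.4326
R=−1: 1+4/5x = −1+1/5x ⇒ -3/5x=2 ⇒ x=2/(-3/5)=-3.3333
Confirm numerically:
  x=-3.038: |R|=0.88977 <1
  x=-2.240: |R|=0.54696 <1
  x=-1.968: |R|=0.41217 <1
  x=-3.541: |R|=1.07294 >1
  x=-3.456: |R|=1.04352 >1
Interval (-3.3333, 0).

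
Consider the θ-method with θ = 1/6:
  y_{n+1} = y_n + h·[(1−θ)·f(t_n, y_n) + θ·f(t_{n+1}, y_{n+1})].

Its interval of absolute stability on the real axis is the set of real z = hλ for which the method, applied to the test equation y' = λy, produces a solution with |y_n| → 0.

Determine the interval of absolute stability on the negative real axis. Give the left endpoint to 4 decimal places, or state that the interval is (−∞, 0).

(-3.0000, 0).

Test eqn y'=λy, z=hλ:
  y_{n+1} = y_n + z·[5/6·y_n + 1/6·y_{n+1}] ⇒ (1 − 1/6z)y_{n+1} = (1 + 5/6z)y_n
  so R(z) = (1 + 5/6z)/(1 − 1/6z).

Find x<0 with |R(x)|<1.
x=-1.28: |R|=0.0549
R=−1: 1+5/6x = −1+1/6x ⇒ -2/3x=2 ⇒ x=2/(-2/3)=-3.0000
Confirm numerically:
  x=-2.881: |R|=0.94640 <1
  x=-2.589: |R|=0.80859 <1
  x=-1.832: |R|=0.40347 <1
  x=-1.513: |R|=0.20831 <1
  x=-3.278: |R|=1.11985 >1
  x=-3.265: |R|=1.11441 >1
  x=-3.037: |R|=1.01638 >1
So |R|<1 on (-3.0000, 0).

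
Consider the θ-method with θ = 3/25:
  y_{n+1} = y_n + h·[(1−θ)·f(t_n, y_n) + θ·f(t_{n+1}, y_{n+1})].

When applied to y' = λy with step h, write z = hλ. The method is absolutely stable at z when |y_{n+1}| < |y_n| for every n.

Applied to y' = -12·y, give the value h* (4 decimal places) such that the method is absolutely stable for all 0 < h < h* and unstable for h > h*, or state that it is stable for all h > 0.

(-2.6316,0); λ=-12 ⇒ h* = (50/19)/12 = 0.2193.

With y'=λy (z=hλ):
  y_{n+1} = y_n + z·[22/25·y_n + 3/25·y_{n+1}] ⇒ (1 − 3/25z)y_{n+1} = (1 + 22/25z)y_n
  Hence R(z) = (1 + 22/25z)/(1 − 3/25z).

Solve |R(x)|<1 on ℝ⁻.
x=-0.47: |R|=0.5551
R=−1: 1+22/25x = −1+3/25x ⇒ -19/25x=2 ⇒ x=2/(-19/25)=-2.6316
Confirm numerically:
  x=-2.555: |R|=0.95546 <1
  x=-2.514: |R|=0.93135 <1
  x=-2.453: |R|=0.89515 <1
  x=-1.751: |R|=0.44696 <1
  x=-2.936: |R|=1.17108 >1
  x=-2.864: |R|=1.13146 >1
So |R|<1 on (-2.6316, 0).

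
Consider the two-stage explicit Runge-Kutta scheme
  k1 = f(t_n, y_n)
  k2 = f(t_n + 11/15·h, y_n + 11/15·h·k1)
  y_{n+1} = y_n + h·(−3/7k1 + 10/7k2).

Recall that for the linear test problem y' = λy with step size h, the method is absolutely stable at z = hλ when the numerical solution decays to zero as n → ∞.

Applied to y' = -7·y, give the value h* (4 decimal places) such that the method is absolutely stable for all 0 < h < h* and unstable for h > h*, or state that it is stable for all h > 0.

Test eqn y'=λy, z=hλ:
  k1=λy_n ⇒ h·k1=z·y_n;  k2=λ(1+11/15z)y_n ⇒ h·k2=z(1+11/15z)y_n
  y_{n+1}/y_n = 1 − 3/7z + 10/7z(1+11/15z) = 1 + z + 22/21z²
  ⇒ R(z) = 1 + z + 22/21z².

Boundary: |R(x)|=1, x<0.
x=-1.33: |R|=1.5231
R=1: x+22/21x²=0 ⇒ x=−21/22=-0.9545; min R=1−1/(4·22/21)=0.7614>−1
Confirm numerically:
  x=-0.814: |R|=0.88015 <1
  x=-0.687: |R|=0.80744 <1
  x=-0.626: |R|=0.78454 <1
  x=-0.555: |R|=0.76769 <1
  x=-1.206: |R|=1.31769 >1
  x=-1.000: |R|=1.04762 >1
So |R|<1 on (-0.9545, 0).

(-0.9545,0); λ=-7 ⇒ h* = (21/22)/7 = 0.1364.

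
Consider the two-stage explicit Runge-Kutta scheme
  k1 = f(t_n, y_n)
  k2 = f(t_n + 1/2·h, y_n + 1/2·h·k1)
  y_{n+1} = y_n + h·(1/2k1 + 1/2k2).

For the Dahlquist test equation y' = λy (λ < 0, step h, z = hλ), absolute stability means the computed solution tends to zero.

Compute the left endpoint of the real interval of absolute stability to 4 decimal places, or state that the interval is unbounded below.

With y'=λy (z=hλ):
  k1=λy_n ⇒ h·k1=z·y_n;  k2=λ(1+1/2z)y_n ⇒ h·k2=z(1+1/2z)y_n
  y_{n+1}/y_n = 1 + 1/2z + 1/2z(1+1/2z) = 1 + z + 1/4z²
  ⇒ R(z) = 1 + z + 1/4z².

Need |R(x)|<1, x<0.
x=-1.56: |R|=0.0484
R=1: x+1/4x²=0 ⇒ x=−4=-4.0000; min R=1−1/(4·1/4)=0.0000>−1
Confirm numerically:
  x=-3.376: |R|=0.47334 <1
  x=-2.327: |R|=0.02673 <1
  x=-1.721: |R|=0.01946 <1
  x=-4.338: |R|=1.36656 >1
  x=-4.106: |R|=1.10881 >1
  x=-4.098: |R|=1.10040 >1
Stable set (-4.0000, 0).

left endpoint -4.0000.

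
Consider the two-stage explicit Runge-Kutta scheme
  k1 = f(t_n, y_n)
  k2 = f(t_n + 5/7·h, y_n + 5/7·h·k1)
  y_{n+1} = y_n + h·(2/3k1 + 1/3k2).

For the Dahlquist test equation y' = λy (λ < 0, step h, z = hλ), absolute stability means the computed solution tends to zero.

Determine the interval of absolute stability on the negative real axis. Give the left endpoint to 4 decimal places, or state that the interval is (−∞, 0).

z∈(-4.2000,0).

Test eqn y'=λy, z=hλ:
  k1=λy_n ⇒ h·k1=z·y_n;  k2=λ(1+5/7z)y_n ⇒ h·k2=z(1+5/7z)y_n
  y_{n+1}/y_n = 1 + 2/3z + 1/3z(1+5/7z) = 1 + z + 5/21z²
  Hence R(z) = 1 + z + 5/21z².

Solve |R(x)|<1 on ℝ⁻.
x=-1.13: |R|=0.1740
R=1: x+5/21x²=0 ⇒ x=−21/5=-4.2000; min R=1−1/(4·5/21)=-0.0500>−1
Confirm numerically:
  x=-3.416: |R|=0.36235 <1
  x=-2.567: |R|=0.00193 <1
  x=-2.254: |R|=0.04435 <1
  x=-2.020: |R|=0.04848 <1
  x=-4.717: |R|=1.58064 >1
  x=-4.247: |R|=1.04753 >1
Stable set (-4.2000, 0).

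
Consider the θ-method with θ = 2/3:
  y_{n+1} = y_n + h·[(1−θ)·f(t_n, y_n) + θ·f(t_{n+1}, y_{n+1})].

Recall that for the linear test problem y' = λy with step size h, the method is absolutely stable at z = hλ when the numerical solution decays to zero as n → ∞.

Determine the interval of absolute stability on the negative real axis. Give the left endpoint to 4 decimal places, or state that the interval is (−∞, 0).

interval (−∞, 0).

Test eqn y'=λy, z=hλ:
  y_{n+1} = y_n + z·[1/3·y_n + 2/3·y_{n+1}] ⇒ (1 − 2/3z)y_{n+1} = (1 + 1/3z)y_n
  Hence R(z) = (1 + 1/3z)/(1 − 2/3z).

Find x<0 with |R(x)|<1.
x=-0.53: |R|=0.6084
x=-2: |R|=0.1429
x=-10: |R|=0.3043
x=-100: |R|=0.4778
θ=2/3≥1/2 ⇒ |1+1/3x|<|1−2/3x| ∀x<0 ⇒ stable on all of ℝ⁻.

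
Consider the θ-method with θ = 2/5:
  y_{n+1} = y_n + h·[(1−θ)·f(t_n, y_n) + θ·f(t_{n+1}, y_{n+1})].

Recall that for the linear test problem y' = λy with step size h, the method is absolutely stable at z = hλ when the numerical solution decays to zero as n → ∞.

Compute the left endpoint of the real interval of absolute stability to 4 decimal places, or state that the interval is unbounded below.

Test eqn y'=λy, z=hλ:
  y_{n+1} = y_n + z·[3/5·y_n + 2/5·y_{n+1}] ⇒ (1 − 2/5z)y_{n+1} = (1 + 3/5z)y_n
  so R(z) = (1 + 3/5z)/(1 − 2/5z).

Solve |R(x)|<1 on ℝ⁻.
x=-1.49: |R|=0.0664
R=−1: 1+3/5x = −1+2/5x ⇒ -1/5x=2 ⇒ x=2/(-1/5)=-10.0000
Confirm numerically:
  x=-9.484: |R|=0.97847 <1
  x=-5.673: |R|=0.73529 <1
  x=-5.082: |R|=0.67568 <1
  x=-10.481: |R|=1.01853 >1
  x=-10.324: |R|=1.01263 >1
So |R|<1 on (-10.0000, 0).

z* = -10.0000.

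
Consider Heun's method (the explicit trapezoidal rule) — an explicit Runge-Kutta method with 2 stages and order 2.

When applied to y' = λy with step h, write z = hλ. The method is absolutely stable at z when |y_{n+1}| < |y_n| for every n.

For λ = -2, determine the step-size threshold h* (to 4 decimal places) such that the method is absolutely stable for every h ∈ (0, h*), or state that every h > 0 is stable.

(-2.0000,0); λ=-2 ⇒ h* = 1.0000.

On y'=λy, z=hλ:
  order 2, 2-stage ⇒ R(z)=1+z+z^2/2
  (e.g. R(-0.7)=0.54500, |R|=0.54500)

Solve |R(x)|<1 on ℝ⁻.
x=-0.7: |R|=0.5450
|R(-2.1)|=1.1050 |R(-1.29)|=0.5421 |R(-1.19)|=0.5181
Bisect:
  x_lo=-2.3758 |R|=1.4464  x_hi=-0.1776 |R|=0.8382
  mid=-1.27670 |R|=0.53828 →hi
  mid=-1.82625 |R|=0.84134 →hi
  mid=-2.10102 |R|=1.10612 →lo
  mid=-1.96363 |R|=0.96430 →hi
  mid=-2.03233 |R|=1.03285 →lo
  mid=-1.99798 |R|=0.99798 →hi
  mid=-2.01515 |R|=1.01527 →lo
  mid=-2.00657 |R|=1.00659 →lo
  ...
  [-2.00013,-1.99999] ⇒ x*=-2.0000
Stable set (-2.0000, 0).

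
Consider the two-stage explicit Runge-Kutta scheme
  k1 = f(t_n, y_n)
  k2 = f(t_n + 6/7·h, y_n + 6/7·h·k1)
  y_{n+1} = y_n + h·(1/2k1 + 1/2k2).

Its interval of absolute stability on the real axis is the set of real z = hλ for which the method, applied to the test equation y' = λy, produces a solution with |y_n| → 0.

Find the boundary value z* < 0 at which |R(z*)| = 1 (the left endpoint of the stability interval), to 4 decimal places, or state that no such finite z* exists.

z* = -2.3333.

Set f=λy, z=hλ:
  k1=λy_n ⇒ h·k1=z·y_n;  k2=λ(1+6/7z)y_n ⇒ h·k2=z(1+6/7z)y_n
  y_{n+1}/y_n = 1 + 1/2z + 1/2z(1+6/7z) = 1 + z + 3/7z²
  R(z) = 1 + z + 3/7z².

Need |R(x)|<1, x<0.
x=-1.41: |R|=0.4420
R=1: x+3/7x²=0 ⇒ x=−7/3=-2.3333; min R=1−1/(4·3/7)=0.4167>−1
Confirm numerically:
  x=-1.480: |R|=0.45874 <1
  x=-1.322: |R|=0.42701 <1
  x=-1.252: |R|=0.41979 <1
  x=-1.240: |R|=0.41897 <1
  x=-2.900: |R|=1.70429 >1
  x=-2.895: |R|=1.69687 >1
  x=-2.399: |R|=1.06751 >1
Stable set (-2.3333, 0).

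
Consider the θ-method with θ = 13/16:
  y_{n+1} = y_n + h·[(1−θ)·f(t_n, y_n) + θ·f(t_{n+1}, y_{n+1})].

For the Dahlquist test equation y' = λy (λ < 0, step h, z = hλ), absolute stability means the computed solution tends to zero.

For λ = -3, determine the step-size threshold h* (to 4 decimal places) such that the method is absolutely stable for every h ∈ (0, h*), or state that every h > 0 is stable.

Test eqn y'=λy, z=hλ:
  y_{n+1} = y_n + z·[3/16·y_n + 13/16·y_{n+1}] ⇒ (1 − 13/16z)y_{n+1} = (1 + 3/16z)y_n
  R(z) = (1 + 3/16z)/(1 − 13/16z).

Boundary: |R(x)|=1, x<0.
x=-1.32: |R|=0.3631
x=-2: |R|=0.2381
x=-10: |R|=0.0959
x=-100: |R|=0.2158
θ=13/16≥1/2 ⇒ |1+3/16x|<|1−13/16x| ∀x<0 ⇒ unbounded interval.

unbounded; (−∞, 0). Any h>0 works for λ=-3.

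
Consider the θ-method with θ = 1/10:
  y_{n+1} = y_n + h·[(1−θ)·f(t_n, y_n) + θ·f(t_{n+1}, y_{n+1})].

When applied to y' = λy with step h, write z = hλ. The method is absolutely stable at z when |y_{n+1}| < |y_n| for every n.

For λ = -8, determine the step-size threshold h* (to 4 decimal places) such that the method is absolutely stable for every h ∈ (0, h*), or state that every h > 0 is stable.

With y'=λy (z=hλ):
  y_{n+1} = y_n + z·[9/10·y_n + 1/10·y_{n+1}] ⇒ (1 − 1/10z)y_{n+1} = (1 + 9/10z)y_n
  so R(z) = (1 + 9/10z)/(1 − 1/10z).

Need |R(x)|<1, x<0.
x=-1.01: |R|=0.0827
R=−1: 1+9/10x = −1+1/10x ⇒ -4/5x=2 ⇒ x=2/(-4/5)=-2.5000
Confirm numerically:
  x=-2.389: |R|=0.92832 <1
  x=-2.282: |R|=0.85800 <1
  x=-1.259: |R|=0.11822 <1
  x=-3.000: |R|=1.30769 >1
  x=-2.579: |R|=1.05024 >1
So |R|<1 on (-2.5000, 0).

(-2.5000,0); λ=-8 ⇒ h* = (5/2)/8 = 0.3125.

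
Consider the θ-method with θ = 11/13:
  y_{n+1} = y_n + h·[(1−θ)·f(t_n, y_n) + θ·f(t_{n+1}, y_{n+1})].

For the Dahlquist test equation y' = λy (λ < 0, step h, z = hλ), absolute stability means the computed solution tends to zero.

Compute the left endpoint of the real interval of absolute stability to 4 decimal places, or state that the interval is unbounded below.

Test eqn y'=λy, z=hλ:
  y_{n+1} = y_n + z·[2/13·y_n + 11/13·y_{n+1}] ⇒ (1 − 11/13z)y_{n+1} = (1 + 2/13z)y_n
  Hence R(z) = (1 + 2/13z)/(1 − 11/13z).

Need |R(x)|<1, x<0.
x=-0.91: |R|=0.4859
x=-2: |R|=0.2571
x=-10: |R|=0.0569
x=-100: |R|=0.1680
θ=11/13≥1/2 ⇒ |1+2/13x|<|1−11/13x| ∀x<0 ⇒ unbounded interval.

(−∞, 0) — no finite endpoint.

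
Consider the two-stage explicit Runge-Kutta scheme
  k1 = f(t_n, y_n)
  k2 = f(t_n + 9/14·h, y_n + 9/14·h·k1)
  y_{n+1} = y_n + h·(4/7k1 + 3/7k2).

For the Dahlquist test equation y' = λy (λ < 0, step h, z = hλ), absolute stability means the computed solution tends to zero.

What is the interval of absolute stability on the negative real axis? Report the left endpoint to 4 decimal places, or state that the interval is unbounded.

With y'=λy (z=hλ):
  k1=λy_n ⇒ h·k1=z·y_n;  k2=λ(1+9/14z)y_n ⇒ h·k2=z(1+9/14z)y_n
  y_{n+1}/y_n = 1 + 4/7z + 3/7z(1+9/14z) = 1 + z + 27/98z²
  Hence R(z) = 1 + z + 27/98z².

Find x<0 with |R(x)|<1.
x=-0.97: |R|=0.2892
R=1: x+27/98x²=0 ⇒ x=−98/27=-3.6296; min R=1−1/(4·27/98)=0.0926>−1
Confirm numerically:
  x=-3.505: |R|=0.87965 <1
  x=-3.367: |R|=0.75637 <1
  x=-1.610: |R|=0.10415 <1
  x=-1.592: |R|=0.10627 <1
  x=-3.898: |R|=1.28821 >1
  x=-3.748: |R|=1.12223 >1
  x=-3.685: |R|=1.05622 >1
Stable set (-3.6296, 0).

z∈(-3.6296,0).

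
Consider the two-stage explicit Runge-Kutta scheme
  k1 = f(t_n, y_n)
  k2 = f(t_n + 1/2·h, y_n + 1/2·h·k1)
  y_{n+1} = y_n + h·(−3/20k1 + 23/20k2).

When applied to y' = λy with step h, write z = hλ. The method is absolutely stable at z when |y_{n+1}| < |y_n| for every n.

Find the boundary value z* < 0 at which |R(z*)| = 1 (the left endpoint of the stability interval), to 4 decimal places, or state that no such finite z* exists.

z* = -1.7391.

Test eqn y'=λy, z=hλ:
  k1=λy_n ⇒ h·k1=z·y_n;  k2=λ(1+1/2z)y_n ⇒ h·k2=z(1+1/2z)y_n
  y_{n+1}/y_n = 1 − 3/20z + 23/20z(1+1/2z) = 1 + z + 23/40z²
  Hence R(z) = 1 + z + 23/40z².

Find x<0 with |R(x)|<1.
x=-1.66: |R|=0.9245
R=1: x+23/40x²=0 ⇒ x=−40/23=-1.7391; min R=1−1/(4·23/40)=0.5652>−1
Confirm numerically:
  x=-1.216: |R|=0.63423 <1
  x=-1.165: |R|=0.61540 <1
  x=-0.796: |R|=0.56833 <1
  x=-2.307: |R|=1.75329 >1
  x=-2.021: |R|=1.32755 >1
Interval (-1.7391, 0).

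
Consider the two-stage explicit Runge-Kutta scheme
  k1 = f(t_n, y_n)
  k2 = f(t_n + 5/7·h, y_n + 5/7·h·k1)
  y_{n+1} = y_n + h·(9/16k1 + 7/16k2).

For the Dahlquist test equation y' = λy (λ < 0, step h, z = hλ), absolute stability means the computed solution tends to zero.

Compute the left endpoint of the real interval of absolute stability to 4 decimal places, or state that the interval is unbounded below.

On y'=λy, z=hλ:
  k1=λy_n ⇒ h·k1=z·y_n;  k2=λ(1+5/7z)y_n ⇒ h·k2=z(1+5/7z)y_n
  y_{n+1}/y_n = 1 + 9/16z + 7/16z(1+5/7z) = 1 + z + 5/16z²
  so R(z) = 1 + z + 5/16z².

Need |R(x)|<1, x<0.
x=-1.66: |R|=0.2011
R=1: x+5/16x²=0 ⇒ x=−16/5=-3.2000; min R=1−1/(4·5/16)=0.2000>−1
Confirm numerically:
  x=-3.164: |R|=0.96441 <1
  x=-2.980: |R|=0.79513 <1
  x=-2.708: |R|=0.58365 <1
  x=-3.745: |R|=1.63782 >1
  x=-3.671: |R|=1.54033 >1
  x=-3.566: |R|=1.40786 >1
Interval (-3.2000, 0).

z* = -3.2000.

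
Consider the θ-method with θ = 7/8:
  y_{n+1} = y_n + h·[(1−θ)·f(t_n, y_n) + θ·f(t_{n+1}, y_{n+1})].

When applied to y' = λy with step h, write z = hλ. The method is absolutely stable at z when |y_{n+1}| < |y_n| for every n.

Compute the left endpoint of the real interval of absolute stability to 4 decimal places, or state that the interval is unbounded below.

On y'=λy, z=hλ:
  y_{n+1} = y_n + z·[1/8·y_n + 7/8·y_{n+1}] ⇒ (1 − 7/8z)y_{n+1} = (1 + 1/8z)y_n
  Hence R(z) = (1 + 1/8z)/(1 − 7/8z).

Solve |R(x)|<1 on ℝ⁻.
x=-0.32: |R|=0.7500
x=-2: |R|=0.2727
x=-10: |R|=0.0256
x=-100: |R|=0.1299
θ=7/8≥1/2 ⇒ |1+1/8x|<|1−7/8x| ∀x<0 ⇒ interval (−∞,0).

unbounded; (−∞, 0).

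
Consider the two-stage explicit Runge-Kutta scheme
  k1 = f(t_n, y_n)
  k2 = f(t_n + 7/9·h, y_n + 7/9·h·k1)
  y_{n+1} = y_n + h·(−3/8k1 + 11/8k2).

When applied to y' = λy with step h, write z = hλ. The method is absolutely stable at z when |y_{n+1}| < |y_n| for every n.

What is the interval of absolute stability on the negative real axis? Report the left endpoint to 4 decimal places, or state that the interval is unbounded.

With y'=λy (z=hλ):
  k1=λy_n ⇒ h·k1=z·y_n;  k2=λ(1+7/9z)y_n ⇒ h·k2=z(1+7/9z)y_n
  y_{n+1}/y_n = 1 − 3/8z + 11/8z(1+7/9z) = 1 + z + 77/72z²
  so R(z) = 1 + z + 77/72z².

Solve |R(x)|<1 on ℝ⁻.
x=-0.79: |R|=0.8774
R=1: x+77/72x²=0 ⇒ x=−72/77=-0.9351; min R=1−1/(4·77/72)=0.7662>−1
Confirm numerically:
  x=-0.662: |R|=0.80668 <1
  x=-0.595: |R|=0.78361 <1
  x=-0.403: |R|=0.77069 <1
  x=-1.095: |R|=1.18729 >1
  x=-1.061: |R|=1.14290 >1
So |R|<1 on (-0.9351, 0).

(-0.9351, 0).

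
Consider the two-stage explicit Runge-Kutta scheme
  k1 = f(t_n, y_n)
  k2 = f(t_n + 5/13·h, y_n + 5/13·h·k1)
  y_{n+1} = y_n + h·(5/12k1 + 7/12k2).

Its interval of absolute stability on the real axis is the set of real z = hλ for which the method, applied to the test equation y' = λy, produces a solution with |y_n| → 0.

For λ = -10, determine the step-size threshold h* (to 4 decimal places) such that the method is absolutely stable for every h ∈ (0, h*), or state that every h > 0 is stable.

Set f=λy, z=hλ:
  k1=λy_n ⇒ h·k1=z·y_n;  k2=λ(1+5/13z)y_n ⇒ h·k2=z(1+5/13z)y_n
  y_{n+1}/y_n = 1 + 5/12z + 7/12z(1+5/13z) = 1 + z + 35/156z²
  Hence R(z) = 1 + z + 35/156z².

Need |R(x)|<1, x<0.
x=-0.9: |R|=0.2817
R=1: x+35/156x²=0 ⇒ x=−156/35=-4.4571; min R=1−1/(4·35/156)=-0.1143>−1
Confirm numerically:
  x=-4.208: |R|=0.76478 <1
  x=-3.071: |R|=0.04494 <1
  x=-1.797: |R|=0.07250 <1
  x=-4.960: |R|=1.55959 >1
  x=-4.860: |R|=1.43927 >1
  x=-4.807: |R|=1.37732 >1
So |R|<1 on (-4.4571, 0).

(-4.4571,0); λ=-10 ⇒ h* = (156/35)/10 = 0.4457.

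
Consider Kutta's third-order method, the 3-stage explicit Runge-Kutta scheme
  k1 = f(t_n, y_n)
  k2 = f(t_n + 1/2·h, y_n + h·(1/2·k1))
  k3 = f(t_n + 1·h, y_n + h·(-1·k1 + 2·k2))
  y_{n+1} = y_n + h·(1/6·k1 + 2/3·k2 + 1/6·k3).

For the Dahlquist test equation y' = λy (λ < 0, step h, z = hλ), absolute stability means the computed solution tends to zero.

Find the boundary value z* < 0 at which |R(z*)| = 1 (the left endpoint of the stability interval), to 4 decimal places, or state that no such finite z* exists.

With y'=λy (z=hλ):
  order 3, 3-stage ⇒ R(z)=1+z+z^2/2+z^3/6
  (e.g. R(-0.92)=0.37342, |R|=0.37342)

Find x<0 with |R(x)|<1.
x=-0.92: |R|=0.3734
|R(-2.09)|=0.4275 |R(-1.47)|=0.0810 |R(-0.66)|=0.5099
Bisect:
  x_lo=-3.0285 |R|=2.0721  x_hi=-0.1324 |R|=0.8760
  mid=-1.58045 |R|=0.01051 →hi
  mid=-2.30447 |R|=0.68886 →hi
  mid=-2.66648 |R|=1.27126 →lo
  mid=-2.48548 |R|=0.95573 →hi
  mid=-2.57598 |R|=1.10704 →lo
  mid=-2.53073 |R|=1.02982 →lo
  mid=-2.50810 |R|=0.99239 →hi
  mid=-2.51942 |R|=1.01100 →lo
  mid=-2.51376 |R|=1.00167 →lo
  mid=-2.51093 |R|=0.99702 →hi
  ...
  [-2.51288,-2.51270] ⇒ x*=-2.5127
So |R|<1 on (-2.5127, 0).

left endpoint -2.5127.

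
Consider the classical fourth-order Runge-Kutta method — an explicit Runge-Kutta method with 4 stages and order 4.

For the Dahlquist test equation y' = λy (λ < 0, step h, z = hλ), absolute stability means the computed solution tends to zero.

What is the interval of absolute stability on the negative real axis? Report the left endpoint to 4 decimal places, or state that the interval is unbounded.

z∈(-2.7853,0).

Test eqn y'=λy, z=hλ:
  order 4, 4-stage ⇒ R(z)=1+z+z^2/2+z^3/6+z^4/24
  (e.g. R(-1.35)=0.28958, |R|=0.28958)

Find x<0 with |R(x)|<1.
x=-1.35: |R|=0.2896
|R(-2.87)|=1.1354 |R(-2.07)|=0.3592 |R(-1.19)|=0.3207
Bisect:
  x_lo=-3.2833 |R|=2.0497  x_hi=-0.1720 |R|=0.8420
  mid=-1.72764 |R|=0.27650 →hi
  mid=-2.50545 |R|=0.65380 →hi
  mid=-2.89436 |R|=1.17727 →lo
  mid=-2.69990 |R|=0.87871 →hi
  mid=-2.79713 |R|=1.01799 →lo
  mid=-2.74852 |R|=0.94595 →hi
  mid=-2.77282 |R|=0.98136 →hi
  ...
  [-2.78536,-2.78517] ⇒ x*=-2.7853
So |R|<1 on (-2.7853, 0).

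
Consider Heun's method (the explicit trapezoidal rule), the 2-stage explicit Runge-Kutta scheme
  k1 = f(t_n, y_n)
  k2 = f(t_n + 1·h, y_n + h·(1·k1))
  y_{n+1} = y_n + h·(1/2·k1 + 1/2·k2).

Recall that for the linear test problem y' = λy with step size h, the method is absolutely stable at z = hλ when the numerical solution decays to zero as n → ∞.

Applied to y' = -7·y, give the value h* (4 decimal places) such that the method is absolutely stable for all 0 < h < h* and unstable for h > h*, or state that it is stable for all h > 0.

Set f=λy, z=hλ:
  order 2, 2-stage ⇒ R(z)=1+z+z^2/2
  (e.g. R(-1.1)=0.50500, |R|=0.50500)

Solve |R(x)|<1 on ℝ⁻.
x=-1.1: |R|=0.5050
|R(-2.34)|=1.3978 |R(-1.51)|=0.6300 |R(-0.72)|=0.5392
Bisect:
  x_lo=-2.3922 |R|=1.4691  x_hi=-0.2009 |R|=0.8193
  mid=-1.29654 |R|=0.54397 →hi
  mid=-1.84436 |R|=0.85647 →hi
  mid=-2.11826 |R|=1.12526 →lo
  mid=-1.98131 |R|=0.98149 →hi
  mid=-2.04979 |R|=1.05103 →lo
  mid=-2.01555 |R|=1.01567 →lo
  mid=-1.99843 |R|=0.99843 →hi
  mid=-2.00699 |R|=1.00701 →lo
  ...
  [-2.00004,-1.99990] ⇒ x*=-2.0000
Interval (-2.0000, 0).

(-2.0000,0); λ=-7 ⇒ h* = 0.2857.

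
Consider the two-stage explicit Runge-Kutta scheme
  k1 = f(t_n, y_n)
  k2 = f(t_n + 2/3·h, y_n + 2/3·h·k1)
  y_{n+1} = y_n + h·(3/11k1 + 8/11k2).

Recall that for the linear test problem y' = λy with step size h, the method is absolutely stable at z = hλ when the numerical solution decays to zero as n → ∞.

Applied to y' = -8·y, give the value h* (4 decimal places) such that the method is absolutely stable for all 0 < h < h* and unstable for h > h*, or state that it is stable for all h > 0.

Set f=λy, z=hλ:
  k1=λy_n ⇒ h·k1=z·y_n;  k2=λ(1+2/3z)y_n ⇒ h·k2=z(1+2/3z)y_n
  y_{n+1}/y_n = 1 + 3/11z + 8/11z(1+2/3z) = 1 + z + 16/33z²
  Hence R(z) = 1 + z + 16/33z².

Solve |R(x)|<1 on ℝ⁻.
x=-0.58: |R|=0.5831
R=1: x+16/33x²=0 ⇒ x=−33/16=-2.0625; min R=1−1/(4·16/33)=0.4844>−1
Confirm numerically:
  x=-1.884: |R|=0.83695 <1
  x=-1.543: |R|=0.61135 <1
  x=-1.021: |R|=0.48443 <1
  x=-0.832: |R|=0.50362 <1
  x=-2.656: |R|=1.76428 >1
  x=-2.183: |R|=1.12754 >1
Stable set (-2.0625, 0).

(-2.0625,0); λ=-8 ⇒ h* = (33/16)/8 = 0.2578.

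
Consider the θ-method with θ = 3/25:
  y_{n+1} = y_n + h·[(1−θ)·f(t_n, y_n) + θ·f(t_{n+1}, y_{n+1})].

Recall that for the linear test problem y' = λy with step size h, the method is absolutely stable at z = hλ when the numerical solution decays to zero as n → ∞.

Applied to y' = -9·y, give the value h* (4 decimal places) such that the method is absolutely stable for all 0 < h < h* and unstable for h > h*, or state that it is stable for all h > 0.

Set f=λy, z=hλ:
  y_{n+1} = y_n + z·[22/25·y_n + 3/25·y_{n+1}] ⇒ (1 − 3/25z)y_{n+1} = (1 + 22/25z)y_n
  R(z) = (1 + 22/25z)/(1 − 3/25z).

Boundary: |R(x)|=1, x<0.
x=-1.01: |R|=0.0992
R=−1: 1+22/25x = −1+3/25x ⇒ -19/25x=2 ⇒ x=2/(-19/25)=-2.6316
Confirm numerically:
  x=-2.136: |R|=0.70020 <1
  x=-1.977: |R|=0.59791 <1
  x=-1.657: |R|=0.38217 <1
  x=-1.616: |R|=0.35352 <1
  x=-2.944: |R|=1.17546 >1
  x=-2.777: |R|=1.08290 >1
Stable set (-2.6316, 0).

(-2.6316,0); λ=-9 ⇒ h* = (50/19)/9 = 0.2924.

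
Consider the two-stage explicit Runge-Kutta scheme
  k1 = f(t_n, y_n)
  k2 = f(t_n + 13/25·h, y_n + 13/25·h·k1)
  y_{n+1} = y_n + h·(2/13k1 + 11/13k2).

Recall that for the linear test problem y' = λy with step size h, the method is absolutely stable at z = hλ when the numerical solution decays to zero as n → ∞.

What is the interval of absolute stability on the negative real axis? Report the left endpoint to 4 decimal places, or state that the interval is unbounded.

(-2.2727, 0).

With y'=λy (z=hλ):
  k1=λy_n ⇒ h·k1=z·y_n;  k2=λ(1+13/25z)y_n ⇒ h·k2=z(1+13/25z)y_n
  y_{n+1}/y_n = 1 + 2/13z + 11/13z(1+13/25z) = 1 + z + 11/25z²
  Hence R(z) = 1 + z + 11/25z².

Find x<0 with |R(x)|<1.
x=-0.59: |R|=0.5632
R=1: x+11/25x²=0 ⇒ x=−25/11=-2.2727; min R=1−1/(4·11/25)=0.4318>−1
Confirm numerically:
  x=-1.136: |R|=0.43182 <1
  x=-1.038: |R|=0.43608 <1
  x=-2.670: |R|=1.46672 >1
  x=-2.491: |R|=1.23924 >1
  x=-2.479: |R|=1.22499 >1
Interval (-2.2727, 0).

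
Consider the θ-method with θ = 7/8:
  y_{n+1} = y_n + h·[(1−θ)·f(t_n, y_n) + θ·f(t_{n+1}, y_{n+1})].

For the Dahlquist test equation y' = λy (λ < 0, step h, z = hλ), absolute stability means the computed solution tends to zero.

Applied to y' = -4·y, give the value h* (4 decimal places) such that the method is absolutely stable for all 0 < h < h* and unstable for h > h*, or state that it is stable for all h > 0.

With y'=λy (z=hλ):
  y_{n+1} = y_n + z·[1/8·y_n + 7/8·y_{n+1}] ⇒ (1 − 7/8z)y_{n+1} = (1 + 1/8z)y_n
  R(z) = (1 + 1/8z)/(1 − 7/8z).

Need |R(x)|<1, x<0.
x=-0.45: |R|=0.6771
x=-2: |R|=0.2727
x=-10: |R|=0.0256
x=-100: |R|=0.1299
θ=7/8≥1/2 ⇒ |1+1/8x|<|1−7/8x| ∀x<0 ⇒ unbounded interval.

unbounded; (−∞, 0). Any h>0 works for λ=-4.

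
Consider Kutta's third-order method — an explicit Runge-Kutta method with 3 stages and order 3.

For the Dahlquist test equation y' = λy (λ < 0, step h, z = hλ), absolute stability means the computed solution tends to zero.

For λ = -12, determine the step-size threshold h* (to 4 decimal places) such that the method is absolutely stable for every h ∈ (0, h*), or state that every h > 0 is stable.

On y'=λy, z=hλ:
  order 3, 3-stage ⇒ R(z)=1+z+z^2/2+z^3/6
  (e.g. R(-1.3)=0.17883, |R|=0.17883)

Solve |R(x)|<1 on ℝ⁻.
x=-1.3: |R|=0.1788
|R(-2.71)|=1.3550 |R(-2.56)|=1.0794 |R(-0.57)|=0.5616
Bisect:
  x_lo=-3.2697 |R|=2.7502  x_hi=-0.1427 |R|=0.8670
  mid=-1.70621 |R|=0.07848 →hi
  mid=-2.48795 |R|=0.95969 →hi
  mid=-2.87882 |R|=1.71144 →lo
  mid=-2.68338 |R|=1.30342 →lo
  mid=-2.58567 |R|=1.12399 →lo
  mid=-2.53681 |R|=1.04001 →lo
  mid=-2.51238 |R|=0.99940 →hi
  mid=-2.52459 |R|=1.01959 →lo
  mid=-2.51849 |R|=1.00947 →lo
  mid=-2.51543 |R|=1.00443 →lo
  ...
  [-2.51276,-2.51257] ⇒ x*=-2.5127
Stable set (-2.5127, 0).

(-2.5127,0); λ=-12 ⇒ h* = 0.2094.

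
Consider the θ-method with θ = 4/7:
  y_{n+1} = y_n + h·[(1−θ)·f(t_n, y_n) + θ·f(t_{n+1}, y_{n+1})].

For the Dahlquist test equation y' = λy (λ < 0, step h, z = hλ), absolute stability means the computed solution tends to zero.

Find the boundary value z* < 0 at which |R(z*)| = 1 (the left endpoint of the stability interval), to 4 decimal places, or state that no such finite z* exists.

On y'=λy, z=hλ:
  y_{n+1} = y_n + z·[3/7·y_n + 4/7·y_{n+1}] ⇒ (1 − 4/7z)y_{n+1} = (1 + 3/7z)y_n
  so R(z) = (1 + 3/7z)/(1 − 4/7z).

Need |R(x)|<1, x<0.
x=-0.4: |R|=0.6744
x=-2: |R|=0.0667
x=-10: |R|=0.4894
x=-100: |R|=0.7199
θ=4/7≥1/2 ⇒ |1+3/7x|<|1−4/7x| ∀x<0 ⇒ interval (−∞,0).

(−∞, 0) — no finite endpoint.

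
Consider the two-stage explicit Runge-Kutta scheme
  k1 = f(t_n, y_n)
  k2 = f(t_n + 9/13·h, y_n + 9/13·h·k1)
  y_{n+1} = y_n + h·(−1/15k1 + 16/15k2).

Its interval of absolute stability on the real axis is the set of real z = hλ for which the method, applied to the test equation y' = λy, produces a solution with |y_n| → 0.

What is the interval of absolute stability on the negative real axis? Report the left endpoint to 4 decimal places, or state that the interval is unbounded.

(-1.3542, 0).

Test eqn y'=λy, z=hλ:
  k1=λy_n ⇒ h·k1=z·y_n;  k2=λ(1+9/13z)y_n ⇒ h·k2=z(1+9/13z)y_n
  y_{n+1}/y_n = 1 − 1/15z + 16/15z(1+9/13z) = 1 + z + 48/65z²
  Hence R(z) = 1 + z + 48/65z².

Need |R(x)|<1, x<0.
x=-0.86: |R|=0.6862
R=1: x+48/65x²=0 ⇒ x=−65/48=-1.3542; min R=1−1/(4·48/65)=0.6615>−1
Confirm numerically:
  x=-1.253: |R|=0.90639 <1
  x=-1.195: |R|=0.85954 <1
  x=-0.912: |R|=0.70221 <1
  x=-1.851: |R|=1.67912 >1
  x=-1.378: |R|=1.02425 >1
Stable set (-1.3542, 0).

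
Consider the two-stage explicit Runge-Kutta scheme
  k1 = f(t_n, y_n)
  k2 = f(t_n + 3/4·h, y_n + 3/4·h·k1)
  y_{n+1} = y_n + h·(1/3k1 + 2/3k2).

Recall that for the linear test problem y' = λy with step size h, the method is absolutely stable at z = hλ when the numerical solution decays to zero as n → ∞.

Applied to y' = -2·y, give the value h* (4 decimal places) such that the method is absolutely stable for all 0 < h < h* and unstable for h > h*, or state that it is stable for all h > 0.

Set f=λy, z=hλ:
  k1=λy_n ⇒ h·k1=z·y_n;  k2=λ(1+3/4z)y_n ⇒ h·k2=z(1+3/4z)y_n
  y_{n+1}/y_n = 1 + 1/3z + 2/3z(1+3/4z) = 1 + z + 1/2z²
  Hence R(z) = 1 + z + 1/2z².

Solve |R(x)|<1 on ℝ⁻.
x=-1.29: |R|=0.5421
R=1: x+1/2x²=0 ⇒ x=−2=-2.0000; min R=1−1/(4·1/2)=0.5000>−1
Confirm numerically:
  x=-1.357: |R|=0.56372 <1
  x=-1.099: |R|=0.50490 <1
  x=-0.915: |R|=0.50361 <1
  x=-2.554: |R|=1.70746 >1
  x=-2.165: |R|=1.17861 >1
Interval (-2.0000, 0).

(-2.0000,0); λ=-2 ⇒ h* = (2)/2 = 1.0000.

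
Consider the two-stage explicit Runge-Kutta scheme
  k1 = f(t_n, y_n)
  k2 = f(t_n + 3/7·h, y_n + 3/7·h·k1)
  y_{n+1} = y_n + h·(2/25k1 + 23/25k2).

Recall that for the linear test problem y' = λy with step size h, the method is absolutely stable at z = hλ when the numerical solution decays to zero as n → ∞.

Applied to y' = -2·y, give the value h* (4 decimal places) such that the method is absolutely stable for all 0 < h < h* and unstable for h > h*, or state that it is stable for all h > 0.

(-2.5362,0); λ=-2 ⇒ h* = (175/69)/2 = 1.2681.

Set f=λy, z=hλ:
  k1=λy_n ⇒ h·k1=z·y_n;  k2=λ(1+3/7z)y_n ⇒ h·k2=z(1+3/7z)y_n
  y_{n+1}/y_n = 1 + 2/25z + 23/25z(1+3/7z) = 1 + z + 69/175z²
  ⇒ R(z) = 1 + z + 69/175z².

Find x<0 with |R(x)|<1.
x=-0.87: |R|=0.4284
R=1: x+69/175x²=0 ⇒ x=−175/69=-2.5362; min R=1−1/(4·69/175)=0.3659>−1
Confirm numerically:
  x=-2.203: |R|=0.71055 <1
  x=-1.864: |R|=0.50594 <1
  x=-1.672: |R|=0.43026 <1
  x=-1.280: |R|=0.36600 <1
  x=-3.121: |R|=1.71960 >1
  x=-3.114: |R|=1.70939 >1
  x=-2.809: |R|=1.30210 >1
Interval (-2.5362, 0).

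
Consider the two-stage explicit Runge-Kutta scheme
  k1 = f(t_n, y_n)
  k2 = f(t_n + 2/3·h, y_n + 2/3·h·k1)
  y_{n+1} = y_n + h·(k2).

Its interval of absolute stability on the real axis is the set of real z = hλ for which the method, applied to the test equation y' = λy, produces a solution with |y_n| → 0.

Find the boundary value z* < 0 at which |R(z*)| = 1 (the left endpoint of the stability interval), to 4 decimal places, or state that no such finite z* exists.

z* = -1.5000.

On y'=λy, z=hλ:
  k1=λy_n ⇒ h·k1=z·y_n;  k2=λ(1+2/3z)y_n ⇒ h·k2=z(1+2/3z)y_n
  y_{n+1}/y_n = 1 + z(1+2/3z) = 1 + z + 2/3z²
  Hence R(z) = 1 + z + 2/3z².

Find x<0 with |R(x)|<1.
x=-1.24: |R|=0.7851
R=1: x+2/3x²=0 ⇒ x=−3/2=-1.5000; min R=1−1/(4·2/3)=0.6250>−1
Confirm numerically:
  x=-0.997: |R|=0.66567 <1
  x=-0.927: |R|=0.64589 <1
  x=-0.826: |R|=0.62885 <1
  x=-2.053: |R|=1.75687 >1
  x=-1.927: |R|=1.54855 >1
  x=-1.882: |R|=1.47928 >1
So |R|<1 on (-1.5000, 0).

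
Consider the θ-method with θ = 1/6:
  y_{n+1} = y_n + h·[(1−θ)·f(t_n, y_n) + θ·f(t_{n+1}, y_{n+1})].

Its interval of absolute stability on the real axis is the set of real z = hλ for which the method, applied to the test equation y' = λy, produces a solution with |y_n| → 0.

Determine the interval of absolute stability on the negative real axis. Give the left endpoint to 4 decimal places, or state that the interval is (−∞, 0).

z∈(-3.0000,0).

With y'=λy (z=hλ):
  y_{n+1} = y_n + z·[5/6·y_n + 1/6·y_{n+1}] ⇒ (1 − 1/6z)y_{n+1} = (1 + 5/6z)y_n
  ⇒ R(z) = (1 + 5/6z)/(1 − 1/6z).

Solve |R(x)|<1 on ℝ⁻.
x=-1.07: |R|=0.0919
R=−1: 1+5/6x = −1+1/6x ⇒ -2/3x=2 ⇒ x=2/(-2/3)=-3.0000
Confirm numerically:
  x=-2.335: |R|=0.68086 <1
  x=-1.702: |R|=0.32589 <1
  x=-1.451: |R|=0.16843 <1
  x=-3.538: |R|=1.22562 >1
  x=-3.149: |R|=1.06514 >1
Interval (-3.0000, 0).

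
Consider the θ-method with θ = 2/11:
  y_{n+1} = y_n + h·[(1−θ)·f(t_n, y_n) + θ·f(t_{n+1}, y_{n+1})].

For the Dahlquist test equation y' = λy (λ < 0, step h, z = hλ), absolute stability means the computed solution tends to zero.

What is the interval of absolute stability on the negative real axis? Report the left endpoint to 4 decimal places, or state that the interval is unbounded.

With y'=λy (z=hλ):
  y_{n+1} = y_n + z·[9/11·y_n + 2/11·y_{n+1}] ⇒ (1 − 2/11z)y_{n+1} = (1 + 9/11z)y_n
  R(z) = (1 + 9/11z)/(1 − 2/11z).

Boundary: |R(x)|=1, x<0.
x=-1.02: |R|=0.1396
R=−1: 1+9/11x = −1+2/11x ⇒ -7/11x=2 ⇒ x=2/(-7/11)=-3.1429
Confirm numerically:
  x=-2.661: |R|=0.79335 <1
  x=-2.346: |R|=0.64453 <1
  x=-2.125: |R|=0.53279 <1
  x=-1.900: |R|=0.41216 <1
  x=-3.577: |R|=1.16740 >1
  x=-3.188: |R|=1.01819 >1
Stable set (-3.1429, 0).

z∈(-3.1429,0).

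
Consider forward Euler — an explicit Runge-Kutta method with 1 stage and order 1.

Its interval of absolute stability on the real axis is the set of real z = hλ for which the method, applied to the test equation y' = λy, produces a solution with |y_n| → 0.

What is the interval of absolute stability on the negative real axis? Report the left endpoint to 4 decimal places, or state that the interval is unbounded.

(-2.0000, 0).

With y'=λy (z=hλ):
  order 1, 1-stage ⇒ R(z)=1+z
  (e.g. R(-0.75)=0.25000, |R|=0.25000)

Need |R(x)|<1, x<0.
x=-0.75: |R|=0.2500
|R(-1.17)|=0.1700 |R(-1.15)|=0.1500 |R(-0.74)|=0.2600
Bisect:
  x_lo=-2.7487 |R|=1.7487  x_hi=-0.3601 |R|=0.6399
  mid=-1.55440 |R|=0.55440 →hi
  mid=-2.15157 |R|=1.15157 →lo
  mid=-1.85299 |R|=0.85299 →hi
  mid=-2.00228 |R|=1.00228 →lo
  mid=-1.92764 |R|=0.92764 →hi
  mid=-1.96496 |R|=0.96496 →hi
  mid=-1.98362 |R|=0.98362 →hi
  ...
  [-2.00010,-1.99995] ⇒ x*=-2.0000
Interval (-2.0000, 0).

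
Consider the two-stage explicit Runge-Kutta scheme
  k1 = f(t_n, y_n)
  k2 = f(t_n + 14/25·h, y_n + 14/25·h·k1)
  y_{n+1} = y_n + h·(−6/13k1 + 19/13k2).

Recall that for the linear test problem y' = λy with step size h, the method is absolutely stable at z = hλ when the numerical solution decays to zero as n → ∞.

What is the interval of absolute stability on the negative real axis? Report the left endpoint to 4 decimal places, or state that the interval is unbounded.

z∈(-1.2218,0).

Set f=λy, z=hλ:
  k1=λy_n ⇒ h·k1=z·y_n;  k2=λ(1+14/25z)y_n ⇒ h·k2=z(1+14/25z)y_n
  y_{n+1}/y_n = 1 − 6/13z + 19/13z(1+14/25z) = 1 + z + 266/325z²
  R(z) = 1 + z + 266/325z².

Boundary: |R(x)|=1, x<0.
x=-1.39: |R|=1.1913
R=1: x+266/325x²=0 ⇒ x=−325/266=-1.2218; min R=1−1/(4·266/325)=0.6945>−1
Confirm numerically:
  x=-1.097: |R|=0.88794 <1
  x=-1.050: |R|=0.85235 <1
  x=-0.907: |R|=0.76631 <1
  x=-1.650: |R|=1.57826 >1
  x=-1.439: |R|=1.25581 >1
  x=-1.243: |R|=1.02156 >1
So |R|<1 on (-1.2218, 0).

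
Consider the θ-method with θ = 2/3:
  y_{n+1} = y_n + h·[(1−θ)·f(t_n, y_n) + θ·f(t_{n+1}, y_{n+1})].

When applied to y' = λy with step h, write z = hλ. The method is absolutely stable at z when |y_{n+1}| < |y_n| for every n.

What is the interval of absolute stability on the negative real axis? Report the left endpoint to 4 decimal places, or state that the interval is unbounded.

interval (−∞, 0).

On y'=λy, z=hλ:
  y_{n+1} = y_n + z·[1/3·y_n + 2/3·y_{n+1}] ⇒ (1 − 2/3z)y_{n+1} = (1 + 1/3z)y_n
  Hence R(z) = (1 + 1/3z)/(1 − 2/3z).

Find x<0 with |R(x)|<1.
x=-0.74: |R|=0.5045
x=-2: |R|=0.1429
x=-10: |R|=0.3043
x=-100: |R|=0.4778
θ=2/3≥1/2 ⇒ |1+1/3x|<|1−2/3x| ∀x<0 ⇒ stable on all of ℝ⁻.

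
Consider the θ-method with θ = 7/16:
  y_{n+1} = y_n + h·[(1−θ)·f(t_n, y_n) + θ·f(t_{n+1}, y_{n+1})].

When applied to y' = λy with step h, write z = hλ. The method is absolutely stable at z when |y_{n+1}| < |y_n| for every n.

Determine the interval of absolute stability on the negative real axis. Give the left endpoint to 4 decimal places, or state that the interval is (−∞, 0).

(-16.0000, 0).

Test eqn y'=λy, z=hλ:
  y_{n+1} = y_n + z·[9/16·y_n + 7/16·y_{n+1}] ⇒ (1 − 7/16z)y_{n+1} = (1 + 9/16z)y_n
  R(z) = (1 + 9/16z)/(1 − 7/16z).

Solve |R(x)|<1 on ℝ⁻.
x=-0.49: |R|=0.5965
R=−1: 1+9/16x = −1+7/16x ⇒ -1/8x=2 ⇒ x=2/(-1/8)=-16.0000
Confirm numerically:
  x=-7.858: |R|=0.77067 <1
  x=-7.546: |R|=0.75432 <1
  x=-7.502: |R|=0.75193 <1
  x=-16.303: |R|=1.00466 >1
  x=-16.164: |R|=1.00254 >1
  x=-16.116: |R|=1.00180 >1
So |R|<1 on (-16.0000, 0).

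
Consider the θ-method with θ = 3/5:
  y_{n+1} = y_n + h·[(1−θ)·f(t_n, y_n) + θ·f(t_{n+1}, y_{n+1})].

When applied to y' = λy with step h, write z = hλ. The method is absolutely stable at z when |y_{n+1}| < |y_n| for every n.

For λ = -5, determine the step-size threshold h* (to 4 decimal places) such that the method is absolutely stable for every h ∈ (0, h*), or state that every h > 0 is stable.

unbounded; (−∞, 0). Any h>0 works for λ=-5.

Test eqn y'=λy, z=hλ:
  y_{n+1} = y_n + z·[2/5·y_n + 3/5·y_{n+1}] ⇒ (1 − 3/5z)y_{n+1} = (1 + 2/5z)y_n
  R(z) = (1 + 2/5z)/(1 − 3/5z).

Find x<0 with |R(x)|<1.
x=-1.56: |R|=0.1942
x=-2: |R|=0.0909
x=-10: |R|=0.4286
x=-100: |R|=0.6393
θ=3/5≥1/2 ⇒ |1+2/5x|<|1−3/5x| ∀x<0 ⇒ interval (−∞,0).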